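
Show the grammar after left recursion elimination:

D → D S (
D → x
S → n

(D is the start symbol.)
D → x D'
D' → S ( D'
D' → ε
S → n

D is directly left-recursive. The standard transformation for
  A → A α₁ | ... | A α_m | β₁ | ... | β_n
is
  A  → β₁ A' | ... | β_n A'
  A' → α₁ A' | ... | α_m A' | ε

D → x becomes D → x D'
D → D S ( becomes D' → S ( D'
Add D' → ε

Productions for other non-terminals are unchanged:
  S → n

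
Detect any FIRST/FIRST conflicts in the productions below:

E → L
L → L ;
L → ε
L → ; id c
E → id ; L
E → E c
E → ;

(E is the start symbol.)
Yes. E → L / E → E c on { ';' }; E → L / E → ';' on { ';' }; E → id ';' L / E → E c on { 'id' }; E → E c / E → ';' on { ';' }; L → L ';' / L → ';' id c on { ';' }

A FIRST/FIRST conflict occurs when two productions N → α and N → β for the same non-terminal have FIRST(α) ∩ FIRST(β) ≠ ∅ (with ε ∈ FIRST of a nullable right-hand side, so two nullable alternatives also conflict).

FIRST sets of the non-terminals at (or reachable through a nullable prefix from) the front of some alternative:
  FIRST(L) = { ';', ε }
  FIRST(E) = { ';', 'c', 'id', ε }

Productions for E:
  E → L: FIRST = { ';', ε }
  E → id ; L: FIRST = { 'id' }
  E → E c: FIRST = { ';', 'c', 'id' }
  E → ;: FIRST = { ';' }
Productions for L:
  L → L ;: FIRST = { ';' }
  L → ε: FIRST = { ε }
  L → ; id c: FIRST = { ';' }

Conflict for E: E → L and E → E c
  Overlap: { ';' }
Conflict for E: E → L and E → ;
  Overlap: { ';' }
Conflict for E: E → id ; L and E → E c
  Overlap: { 'id' }
Conflict for E: E → E c and E → ;
  Overlap: { ';' }
Conflict for L: L → L ; and L → ; id c
  Overlap: { ';' }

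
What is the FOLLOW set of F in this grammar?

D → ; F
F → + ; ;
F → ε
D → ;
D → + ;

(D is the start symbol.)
In D → ; F: F is at the end, add FOLLOW(D)

The FOLLOW sets referred to above (computed the same way, to a fixed point):
  FOLLOW(D) = { $ }

Taking the union: FOLLOW(F) = { $ }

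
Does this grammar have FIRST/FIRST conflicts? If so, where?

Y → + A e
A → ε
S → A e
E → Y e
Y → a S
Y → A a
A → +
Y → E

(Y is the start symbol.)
A FIRST/FIRST conflict occurs when two productions N → α and N → β for the same non-terminal have FIRST(α) ∩ FIRST(β) ≠ ∅ (with ε ∈ FIRST of a nullable right-hand side, so two nullable alternatives also conflict).

FIRST sets of the non-terminals at (or reachable through a nullable prefix from) the front of some alternative:
  FIRST(A) = { '+', ε }
  FIRST(E) = { '+', 'a' }

Productions for Y:
  Y → + A e: FIRST = { '+' }
  Y → a S: FIRST = { 'a' }
  Y → A a: FIRST = { '+', 'a' }
  Y → E: FIRST = { '+', 'a' }
Productions for A:
  A → ε: FIRST = { ε }
  A → +: FIRST = { '+' }
S, E have only one production, so no FIRST/FIRST conflict is possible there.

Conflict for Y: Y → + A e and Y → A a
  Overlap: { '+' }
Conflict for Y: Y → + A e and Y → E
  Overlap: { '+' }
Conflict for Y: Y → a S and Y → A a
  Overlap: { 'a' }
Conflict for Y: Y → a S and Y → E
  Overlap: { 'a' }
Conflict for Y: Y → A a and Y → E
  Overlap: { '+', 'a' }

Answer: Yes. Y → '+' A e / Y → A a on { '+' }; Y → '+' A e / Y → E on { '+' }; Y → a S / Y → A a on { 'a' }; Y → a S / Y → E on { 'a' }; Y → A a / Y → E on { '+', 'a' }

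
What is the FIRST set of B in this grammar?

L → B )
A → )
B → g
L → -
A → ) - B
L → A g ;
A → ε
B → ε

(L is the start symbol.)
To compute FIRST(B), examine every production with B on the left-hand side, reading each right-hand side left to right until a non-nullable symbol is reached.

From B → g:
  - g is a terminal: add 'g' and stop
From B → ε:
  - ε-production, so ε ∈ FIRST(B)

Collecting: FIRST(B) = { 'g', ε }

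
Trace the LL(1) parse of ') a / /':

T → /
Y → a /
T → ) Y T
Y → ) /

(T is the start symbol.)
LL(1) parsing maintains a stack (initially the start symbol over $) and the input. At each step: if the stack top is a terminal, match it against the current input token; if it is a non-terminal N, replace it with the RHS of M[N, lookahead] (the unique production whose predict set contains the lookahead).

Stack is shown with the top on the left.

Stack    Input      Action
--------------------------
T $      ) a / / $  output T → ) Y T
) Y T $  ) a / / $  match ')'
Y T $    a / / $    output Y → a /
a / T $  a / / $    match 'a'
/ T $    / / $      match '/'
T $      / $        output T → /
/ $      / $        match '/'
$        $          accept

The string is accepted.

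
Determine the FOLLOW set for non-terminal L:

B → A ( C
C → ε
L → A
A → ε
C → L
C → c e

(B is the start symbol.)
To compute FOLLOW(L), find every occurrence of L on a right-hand side N → α L β: add FIRST(β) \ {ε}, and if β is empty or nullable also add FOLLOW(N). Iterate to a fixed point.

In C → L: L is at the end, add FOLLOW(C)

The FOLLOW sets referred to above (computed the same way, to a fixed point):
  FOLLOW(C) = { $ }

Taking the union: FOLLOW(L) = { $ }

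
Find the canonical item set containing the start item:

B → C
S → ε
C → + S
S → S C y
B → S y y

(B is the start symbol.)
First, augment the grammar with B' → B
I₀ = CLOSURE({ [B' → . B] }):
  [B' → . B] has the dot before B: add [B → . C], [B → . S y y]
  [B → . C] has the dot before C: add [C → . + S]
  [B → . S y y] has the dot before S: add [S → .], [S → . S C y]
No further items can be added.

I₀ = { [B → . C], [B → . S y y], [B' → . B], [C → . + S], [S → . S C y], [S → .] }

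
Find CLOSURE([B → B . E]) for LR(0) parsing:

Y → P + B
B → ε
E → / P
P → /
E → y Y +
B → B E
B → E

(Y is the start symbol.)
To compute CLOSURE, for each item [A → α.Bβ] where B is a non-terminal, add [B → .γ] for all productions B → γ; repeat for the newly added items until nothing changes.

Start with: [B → B . E]
  [B → B . E] has the dot before E: add [E → . / P], [E → . y Y +]
No further items can be added.

CLOSURE = { [B → B . E], [E → . / P], [E → . y Y +] }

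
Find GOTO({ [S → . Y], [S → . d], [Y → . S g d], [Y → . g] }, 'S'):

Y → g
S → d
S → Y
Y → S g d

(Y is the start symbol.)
{ [Y → S . g d] }

GOTO(I, 'S') = CLOSURE({ [A → αX.β] : [A → α.Xβ] ∈ I, X = 'S' })

Items with dot before 'S', with the dot advanced:
  [Y → . S g d] → [Y → S . g d]
Closure adds nothing (no advanced item has the dot before a non-terminal).

GOTO = { [Y → S . g d] }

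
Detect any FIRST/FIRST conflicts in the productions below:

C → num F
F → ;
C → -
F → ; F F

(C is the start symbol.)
Yes. F → ';' / F → ';' F F on { ';' }

A FIRST/FIRST conflict occurs when two productions N → α and N → β for the same non-terminal have FIRST(α) ∩ FIRST(β) ≠ ∅ (with ε ∈ FIRST of a nullable right-hand side, so two nullable alternatives also conflict).

Productions for C:
  C → num F: FIRST = { 'num' }
  C → -: FIRST = { '-' }
Productions for F:
  F → ;: FIRST = { ';' }
  F → ; F F: FIRST = { ';' }

Conflict for F: F → ; and F → ; F F
  Overlap: { ';' }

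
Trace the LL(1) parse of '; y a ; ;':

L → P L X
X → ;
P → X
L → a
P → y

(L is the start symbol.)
LL(1) parsing maintains a stack (initially the start symbol over $) and the input. At each step: if the stack top is a terminal, match it against the current input token; if it is a non-terminal N, replace it with the RHS of M[N, lookahead] (the unique production whose predict set contains the lookahead).

Stack is shown with the top on the left.

Stack      Input        Action
------------------------------
L $        ; y a ; ; $  output L → P L X
P L X $    ; y a ; ; $  output P → X
X L X $    ; y a ; ; $  output X → ;
; L X $    ; y a ; ; $  match ';'
L X $      y a ; ; $    output L → P L X
P L X X $  y a ; ; $    output P → y
y L X X $  y a ; ; $    match 'y'
L X X $    a ; ; $      output L → a
a X X $    a ; ; $      match 'a'
X X $      ; ; $        output X → ;
; X $      ; ; $        match ';'
X $        ; $          output X → ;
; $        ; $          match ';'
$          $            accept

The string is accepted.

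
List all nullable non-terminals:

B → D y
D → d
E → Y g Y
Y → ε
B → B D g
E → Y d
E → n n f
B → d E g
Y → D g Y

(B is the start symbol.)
A non-terminal is nullable if it can derive ε (the empty string): either it has an ε-production, or it has a production whose right-hand side consists entirely of nullable non-terminals.

ε-productions: Y → ε
So Y is immediately nullable.
No further non-terminal can be added: every production for the remaining non-terminals contains a terminal or a non-nullable non-terminal.
Nullable = { 'Y' }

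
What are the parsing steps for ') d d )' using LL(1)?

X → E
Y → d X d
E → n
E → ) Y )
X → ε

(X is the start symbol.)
LL(1) parsing maintains a stack (initially the start symbol over $) and the input. At each step: if the stack top is a terminal, match it against the current input token; if it is a non-terminal N, replace it with the RHS of M[N, lookahead] (the unique production whose predict set contains the lookahead).

Stack is shown with the top on the left.

Stack      Input      Action
----------------------------
X $        ) d d ) $  output X → E
E $        ) d d ) $  output E → ) Y )
) Y ) $    ) d d ) $  match ')'
Y ) $      d d ) $    output Y → d X d
d X d ) $  d d ) $    match 'd'
X d ) $    d ) $      output X → ε
d ) $      d ) $      match 'd'
) $        ) $        match ')'
$          $          accept

The string is accepted.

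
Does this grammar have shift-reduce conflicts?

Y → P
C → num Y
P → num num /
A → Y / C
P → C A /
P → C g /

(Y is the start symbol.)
Augment with Y' → Y and build the canonical LR(0) collection (I0 = CLOSURE({[Y' → . Y]}), then GOTO on every symbol after a dot until no new states appear). It has 16 states:
  I0: { [C → . num Y], [P → . C A /], [P → . C g /], [P → . num num /], [Y → . P], [Y' → . Y] }  — shift
  I1: { [A → . Y / C], [C → . num Y], [P → . C A /], [P → . C g /], [P → . num num /], [P → C . A /], [P → C . g /], [Y → . P] }  — shift
  I2: { [Y → P .] }  — reduce
  I3: { [Y' → Y .] }  — accept
  I4: { [C → . num Y], [C → num . Y], [P → . C A /], [P → . C g /], [P → . num num /], [P → num . num /], [Y → . P] }  — shift
  I5: { [C → num Y .] }  — reduce
  I6: { [C → . num Y], [C → num . Y], [P → . C A /], [P → . C g /], [P → . num num /], [P → num . num /], [P → num num . /], [Y → . P] }  — shift
  I7: { [P → num num / .] }  — reduce
  I8: { [P → C A . /] }  — shift
  I9: { [A → Y . / C] }  — shift
  I10: { [P → C g . /] }  — shift
  I11: { [P → C g / .] }  — reduce
  I12: { [A → Y / . C], [C → . num Y] }  — shift
  I13: { [A → Y / C .] }  — reduce
  I14: { [C → . num Y], [C → num . Y], [P → . C A /], [P → . C g /], [P → . num num /], [Y → . P] }  — shift
  I15: { [P → C A / .] }  — reduce

No state contains both a complete item and a shift item.

Answer: No shift-reduce conflicts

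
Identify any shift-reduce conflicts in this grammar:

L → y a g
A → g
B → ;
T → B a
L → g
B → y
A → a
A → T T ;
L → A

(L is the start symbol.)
Augment with L' → L and build the canonical LR(0) collection (I0 = CLOSURE({[L' → . L]}), then GOTO on every symbol after a dot until no new states appear). It has 15 states:
  I0: { [A → . T T ;], [A → . a], [A → . g], [B → . ;], [B → . y], [L → . A], [L → . g], [L → . y a g], [L' → . L], [T → . B a] }  — shift
  I1: { [B → ; .] }  — reduce
  I2: { [L → A .] }  — reduce
  I3: { [T → B . a] }  — shift
  I4: { [L' → L .] }  — accept
  I5: { [A → T . T ;], [B → . ;], [B → . y], [T → . B a] }  — shift
  I6: { [A → a .] }  — reduce
  I7: { [A → g .], [L → g .] }  — 2 reduces
  I8: { [B → y .], [L → y . a g] }  — shift, reduce
  I9: { [L → y a . g] }  — shift
  I10: { [L → y a g .] }  — reduce
  I11: { [A → T T . ;] }  — shift
  I12: { [B → y .] }  — reduce
  I13: { [A → T T ; .] }  — reduce
  I14: { [T → B a .] }  — reduce

I8 contains reduce item [B → y .] and shift item [L → y . a g] — shift-reduce conflict.

Answer: Yes — I8: [B → y .] vs [L → y . a g]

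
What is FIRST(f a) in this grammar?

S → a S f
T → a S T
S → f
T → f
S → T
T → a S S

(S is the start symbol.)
To compute FIRST(f a), process the symbols left to right:
Symbol f is a terminal. Add 'f' and stop.
FIRST(f a) = { 'f' }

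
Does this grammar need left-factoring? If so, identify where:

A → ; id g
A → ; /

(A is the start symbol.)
Yes, A has productions with common prefix ';'

Left-factoring is needed when two productions for the same non-terminal
share a common prefix on the right-hand side.

Productions for A:
  A → ; id g
  A → ; /

Found common prefix ';' in productions for A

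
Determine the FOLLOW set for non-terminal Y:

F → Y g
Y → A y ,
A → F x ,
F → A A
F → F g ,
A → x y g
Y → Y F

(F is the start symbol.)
{ 'g', 'x' }

To compute FOLLOW(Y), find every occurrence of Y on a right-hand side N → α Y β: add FIRST(β) \ {ε}, and if β is empty or nullable also add FOLLOW(N). Iterate to a fixed point.

In F → Y g: Y is followed by g, add FIRST(g) \ {ε} = { 'g' }
In Y → Y F: Y is followed by F, add FIRST(F) \ {ε} = { 'x' }

Taking the union: FOLLOW(Y) = { 'g', 'x' }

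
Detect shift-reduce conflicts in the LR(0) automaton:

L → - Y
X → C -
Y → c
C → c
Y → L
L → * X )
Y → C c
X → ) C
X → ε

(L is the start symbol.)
Augment with L' → L and build the canonical LR(0) collection (I0 = CLOSURE({[L' → . L]}), then GOTO on every symbol after a dot until no new states appear). It has 16 states:
  I0: { [L → . * X )], [L → . - Y], [L' → . L] }  — shift
  I1: { [C → . c], [L → * . X )], [X → . ) C], [X → . C -], [X → .] }  — shift, reduce
  I2: { [C → . c], [L → - . Y], [L → . * X )], [L → . - Y], [Y → . C c], [Y → . L], [Y → . c] }  — shift
  I3: { [L' → L .] }  — accept
  I4: { [Y → C . c] }  — shift
  I5: { [Y → L .] }  — reduce
  I6: { [L → - Y .] }  — reduce
  I7: { [C → c .], [Y → c .] }  — 2 reduces
  I8: { [Y → C c .] }  — reduce
  I9: { [C → . c], [X → ) . C] }  — shift
  I10: { [X → C . -] }  — shift
  I11: { [L → * X . )] }  — shift
  I12: { [C → c .] }  — reduce
  I13: { [L → * X ) .] }  — reduce
  I14: { [X → C - .] }  — reduce
  I15: { [X → ) C .] }  — reduce

I1 contains reduce item [X → .] and shift items [C → . c], [X → . ) C] — shift-reduce conflict.

Answer: Yes — I1: [X → .] vs [C → . c]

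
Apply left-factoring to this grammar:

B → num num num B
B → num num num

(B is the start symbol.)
Left-factoring transforms A → αβ₁ | αβ₂ into A → αA' and A' → β₁ | β₂
(α is the longest common prefix among the alternatives). Repeat until
no nonterminal has two alternatives with a common prefix.

Round 1: B has alternatives sharing prefix 'num num num'. Introduce B': B → num num num B'
  Add: B' → B
  Add: B' → ε

No remaining common prefixes — done.

Resulting grammar:
B → num num num B'
B' → B
B' → ε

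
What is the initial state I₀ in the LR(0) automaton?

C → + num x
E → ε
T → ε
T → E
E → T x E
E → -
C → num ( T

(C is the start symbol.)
First, augment the grammar with C' → C
I₀ = CLOSURE({ [C' → . C] }):
  [C' → . C] has the dot before C: add [C → . + num x], [C → . num ( T]
No further items can be added.

I₀ = { [C → . + num x], [C → . num ( T], [C' → . C] }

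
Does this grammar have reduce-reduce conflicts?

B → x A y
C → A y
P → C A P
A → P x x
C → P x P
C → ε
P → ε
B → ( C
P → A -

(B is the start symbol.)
Augment with B' → B and build the canonical LR(0) collection (I0 = CLOSURE({[B' → . B]}), then GOTO on every symbol after a dot until no new states appear). It has 17 states:
  I0: { [B → . ( C], [B → . x A y], [B' → . B] }  — shift
  I1: { [A → . P x x], [B → ( . C], [C → . A y], [C → . P x P], [C → .], [P → . A -], [P → . C A P], [P → .] }  — 2 reduces
  I2: { [B' → B .] }  — accept
  I3: { [A → . P x x], [B → x . A y], [C → . A y], [C → . P x P], [C → .], [P → . A -], [P → . C A P], [P → .] }  — 2 reduces
  I4: { [B → x A . y], [C → A . y], [P → A . -] }  — shift
  I5: { [A → . P x x], [C → . A y], [C → . P x P], [C → .], [P → . A -], [P → . C A P], [P → .], [P → C . A P] }  — 2 reduces
  I6: { [A → P . x x], [C → P . x P] }  — shift
  I7: { [A → . P x x], [A → P x . x], [C → . A y], [C → . P x P], [C → .], [C → P x . P], [P → . A -], [P → . C A P], [P → .] }  — shift, 2 reduces
  I8: { [C → A . y], [P → A . -] }  — shift
  I9: { [A → P . x x], [C → P . x P], [C → P x P .] }  — shift, reduce
  I10: { [A → P x x .] }  — reduce
  I11: { [P → A - .] }  — reduce
  I12: { [C → A y .] }  — reduce
  I13: { [A → . P x x], [C → . A y], [C → . P x P], [C → .], [C → A . y], [P → . A -], [P → . C A P], [P → .], [P → A . -], [P → C A . P] }  — shift, 2 reduces
  I14: { [A → P . x x], [C → P . x P], [P → C A P .] }  — shift, reduce
  I15: { [B → x A y .], [C → A y .] }  — 2 reduces
  I16: { [A → . P x x], [B → ( C .], [C → . A y], [C → . P x P], [C → .], [P → . A -], [P → . C A P], [P → .], [P → C . A P] }  — 3 reduces

I1 contains complete items [C → .], [P → .] — reduce-reduce conflict.
I3 contains complete items [C → .], [P → .] — reduce-reduce conflict.
I5 contains complete items [C → .], [P → .] — reduce-reduce conflict.
I7 contains complete items [C → .], [P → .] — reduce-reduce conflict.
I13 contains complete items [C → .], [P → .] — reduce-reduce conflict.
I15 contains complete items [B → x A y .], [C → A y .] — reduce-reduce conflict.
I16 contains complete items [B → ( C .], [C → .], [P → .] — reduce-reduce conflict.

Answer: Yes — I1: [C → .] vs [P → .]; I3: [C → .] vs [P → .]; I5: [C → .] vs [P → .]; I7: [C → .] vs [P → .]; I13: [C → .] vs [P → .]; I15: [B → x A y .] vs [C → A y .]; I16: [B → ( C .] vs [C → .]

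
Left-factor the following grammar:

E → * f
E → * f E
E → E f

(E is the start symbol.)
E → * f E'
E' → ε
E' → E
E → E f

Left-factoring transforms A → αβ₁ | αβ₂ into A → αA' and A' → β₁ | β₂
(α is the longest common prefix among the alternatives). Repeat until
no nonterminal has two alternatives with a common prefix.

Round 1: E has alternatives sharing prefix '* f'. Introduce E': E → * f E'
  Add: E' → ε
  Add: E' → E

No remaining common prefixes — done.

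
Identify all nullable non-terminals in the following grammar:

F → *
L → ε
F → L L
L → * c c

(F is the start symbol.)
A non-terminal is nullable if it can derive ε (the empty string): either it has an ε-production, or it has a production whose right-hand side consists entirely of nullable non-terminals.

ε-productions: L → ε
So L is immediately nullable.
F → L L: every symbol on the right is nullable, so F is nullable too.
Every non-terminal is now nullable.
Nullable = { 'F', 'L' }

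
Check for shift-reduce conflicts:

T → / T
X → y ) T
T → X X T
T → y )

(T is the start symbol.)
Yes — I5: [T → y ) .] vs [T → . / T]

A shift-reduce conflict occurs when an LR(0) state has both:
  - a complete (reduce) item [A → α .] (dot at the end), and
  - a shift item [B → β . c γ] (dot before a terminal).

Augment with T' → T and build the canonical LR(0) collection (I0 = CLOSURE({[T' → . T]}), then GOTO on every symbol after a dot until no new states appear). It has 12 states:
  I0: { [T → . / T], [T → . X X T], [T → . y )], [T' → . T], [X → . y ) T] }  — shift
  I1: { [T → . / T], [T → . X X T], [T → . y )], [T → / . T], [X → . y ) T] }  — shift
  I2: { [T' → T .] }  — accept
  I3: { [T → X . X T], [X → . y ) T] }  — shift
  I4: { [T → y . )], [X → y . ) T] }  — shift
  I5: { [T → . / T], [T → . X X T], [T → . y )], [T → y ) .], [X → . y ) T], [X → y ) . T] }  — shift, reduce
  I6: { [X → y ) T .] }  — reduce
  I7: { [T → . / T], [T → . X X T], [T → . y )], [T → X X . T], [X → . y ) T] }  — shift
  I8: { [X → y . ) T] }  — shift
  I9: { [T → . / T], [T → . X X T], [T → . y )], [X → . y ) T], [X → y ) . T] }  — shift
  I10: { [T → X X T .] }  — reduce
  I11: { [T → / T .] }  — reduce

I5 contains reduce item [T → y ) .] and shift items [T → . / T], [T → . y )], [X → . y ) T] — shift-reduce conflict.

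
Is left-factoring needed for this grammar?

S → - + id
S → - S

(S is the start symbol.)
Yes, S has productions with common prefix '-'

Left-factoring is needed when two productions for the same non-terminal
share a common prefix on the right-hand side.

Productions for S:
  S → - + id
  S → - S

Found common prefix '-' in productions for S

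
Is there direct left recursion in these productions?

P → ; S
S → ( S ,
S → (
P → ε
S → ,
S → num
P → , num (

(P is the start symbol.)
No direct left recursion

Direct left recursion occurs when N → N α for some non-terminal N (the right-hand side begins with the left-hand side itself).

P → ; S: starts with ';'
S → ( S ,: starts with '('
S → (: starts with '('
P → ε: starts with ε
S → ,: starts with ','
S → num: starts with num
P → , num (: starts with ','

No direct left recursion found.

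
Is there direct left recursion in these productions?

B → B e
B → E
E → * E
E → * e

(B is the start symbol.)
Yes, B is left-recursive

B → B e: LEFT RECURSIVE (starts with B)
B → E: starts with E
E → * E: starts with '*'
E → * e: starts with '*'

The grammar has direct left recursion on: B.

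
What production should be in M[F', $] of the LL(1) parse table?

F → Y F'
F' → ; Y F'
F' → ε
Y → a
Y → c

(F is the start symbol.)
F' → ε

To find M[F', $], we find productions for F' where $ is in the predict set (PREDICT(N → α) = (FIRST(α) \ {ε}) ∪ (FOLLOW(N) if α ⇒* ε)).

Relevant sets:
  FOLLOW(F') = { $ }

F' → ; Y F': PREDICT = { ';' }
F' → ε: PREDICT = { $ }
  $ is in predict set, so this production goes in M[F', $]

M[F', $] = F' → ε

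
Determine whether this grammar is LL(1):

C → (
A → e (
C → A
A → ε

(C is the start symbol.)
Yes, the grammar is LL(1).

Relevant sets:
  FIRST(A) = { 'e', ε }
  FOLLOW(C) = { $ }
  FOLLOW(A) = { $ }

For C:
  PREDICT(C → '(') = { '(' }
  PREDICT(C → A) = { $, 'e' }
For A:
  PREDICT(A → e '(') = { 'e' }
  PREDICT(A → ε) = { $ }

All predict sets are disjoint. The grammar IS LL(1).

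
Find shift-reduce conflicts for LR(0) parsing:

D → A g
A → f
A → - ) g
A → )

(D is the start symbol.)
No shift-reduce conflicts

Augment with D' → D and build the canonical LR(0) collection (I0 = CLOSURE({[D' → . D]}), then GOTO on every symbol after a dot until no new states appear). It has 9 states:
  I0: { [A → . )], [A → . - ) g], [A → . f], [D → . A g], [D' → . D] }  — shift
  I1: { [A → ) .] }  — reduce
  I2: { [A → - . ) g] }  — shift
  I3: { [D → A . g] }  — shift
  I4: { [D' → D .] }  — accept
  I5: { [A → f .] }  — reduce
  I6: { [D → A g .] }  — reduce
  I7: { [A → - ) . g] }  — shift
  I8: { [A → - ) g .] }  — reduce

No state contains both a complete item and a shift item.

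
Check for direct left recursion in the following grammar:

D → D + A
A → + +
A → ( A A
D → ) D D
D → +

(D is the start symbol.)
Yes, D is left-recursive

Direct left recursion occurs when N → N α for some non-terminal N (the right-hand side begins with the left-hand side itself).

D → D + A: LEFT RECURSIVE (starts with D)
A → + +: starts with '+'
A → ( A A: starts with '('
D → ) D D: starts with ')'
D → +: starts with '+'

The grammar has direct left recursion on: D.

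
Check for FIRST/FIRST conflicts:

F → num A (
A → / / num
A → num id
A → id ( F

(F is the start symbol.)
A FIRST/FIRST conflict occurs when two productions N → α and N → β for the same non-terminal have FIRST(α) ∩ FIRST(β) ≠ ∅ (with ε ∈ FIRST of a nullable right-hand side, so two nullable alternatives also conflict).

Productions for A:
  A → / / num: FIRST = { '/' }
  A → num id: FIRST = { 'num' }
  A → id ( F: FIRST = { 'id' }
F has only one production, so no FIRST/FIRST conflict is possible there.

All alternatives of each non-terminal have pairwise disjoint FIRST sets.

Answer: No FIRST/FIRST conflicts.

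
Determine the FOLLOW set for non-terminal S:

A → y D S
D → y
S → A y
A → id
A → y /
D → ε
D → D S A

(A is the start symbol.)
{ $, 'id', 'y' }

In A → y D S: S is at the end, add FOLLOW(A)
In D → D S A: S is followed by A, add FIRST(A) \ {ε} = { 'id', 'y' }

The FOLLOW sets referred to above (computed the same way, to a fixed point):
  FOLLOW(A) = { $, 'id', 'y' }

Taking the union: FOLLOW(S) = { $, 'id', 'y' }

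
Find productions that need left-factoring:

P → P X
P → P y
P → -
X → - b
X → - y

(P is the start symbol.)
Left-factoring is needed when two productions for the same non-terminal
share a common prefix on the right-hand side.

Productions for P:
  P → P X
  P → P y
  P → -
Productions for X:
  X → - b
  X → - y

Found common prefix 'P' in productions for P
Found common prefix '-' in productions for X

Answer: Yes, P has productions with common prefix 'P'; X has productions with common prefix '-'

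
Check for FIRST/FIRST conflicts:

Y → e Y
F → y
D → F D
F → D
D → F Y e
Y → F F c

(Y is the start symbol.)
FIRST sets of the non-terminals at (or reachable through a nullable prefix from) the front of some alternative:
  FIRST(F) = { 'y' }
  FIRST(D) = { 'y' }

Productions for Y:
  Y → e Y: FIRST = { 'e' }
  Y → F F c: FIRST = { 'y' }
Productions for F:
  F → y: FIRST = { 'y' }
  F → D: FIRST = { 'y' }
Productions for D:
  D → F D: FIRST = { 'y' }
  D → F Y e: FIRST = { 'y' }

Conflict for F: F → y and F → D
  Overlap: { 'y' }
Conflict for D: D → F D and D → F Y e
  Overlap: { 'y' }

Answer: Yes. F → y / F → D on { 'y' }; D → F D / D → F Y e on { 'y' }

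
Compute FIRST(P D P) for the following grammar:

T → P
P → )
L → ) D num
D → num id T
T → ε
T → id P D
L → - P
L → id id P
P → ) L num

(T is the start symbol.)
FIRST sets of the non-terminals involved (from the grammar, by fixed-point iteration):
  FIRST(P) = { ')' }

To compute FIRST(P D P), process the symbols left to right:
Symbol P is a non-terminal. Add FIRST(P) \ {ε} = { ')' }
P is not nullable (ε ∉ FIRST(P)), so stop here.
FIRST(P D P) = { ')' }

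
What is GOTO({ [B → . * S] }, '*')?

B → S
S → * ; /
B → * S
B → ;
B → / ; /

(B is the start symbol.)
GOTO(I, '*') = CLOSURE({ [A → αX.β] : [A → α.Xβ] ∈ I, X = '*' })

Items with dot before '*', with the dot advanced:
  [B → . * S] → [B → * . S]
Closure of the advanced items:
  [B → * . S] has the dot before S: add [S → . * ; /]

GOTO = { [B → * . S], [S → . * ; /] }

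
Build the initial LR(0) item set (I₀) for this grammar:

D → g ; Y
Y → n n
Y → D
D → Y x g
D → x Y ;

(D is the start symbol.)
First, augment the grammar with D' → D
I₀ = CLOSURE({ [D' → . D] }):
  [D' → . D] has the dot before D: add [D → . g ; Y], [D → . Y x g], [D → . x Y ;]
  [D → . Y x g] has the dot before Y: add [Y → . n n], [Y → . D]
No further items can be added.

I₀ = { [D → . Y x g], [D → . g ; Y], [D → . x Y ;], [D' → . D], [Y → . D], [Y → . n n] }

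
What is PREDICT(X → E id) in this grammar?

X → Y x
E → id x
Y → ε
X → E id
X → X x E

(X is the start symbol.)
PREDICT(X → E id) = (FIRST(RHS) \ {ε}) ∪ (FOLLOW(X) if ε ∈ FIRST(RHS), i.e. RHS ⇒* ε)
FIRST(E) = { 'id' }
FIRST(E id) = { 'id' }
ε ∉ FIRST(E id), so FOLLOW(X) is not added.
PREDICT(X → E id) = { 'id' }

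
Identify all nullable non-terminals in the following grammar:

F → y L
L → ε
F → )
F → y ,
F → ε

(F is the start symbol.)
ε-productions: L → ε, F → ε
So L, F are immediately nullable.
Every non-terminal is now nullable.
Nullable = { 'F', 'L' }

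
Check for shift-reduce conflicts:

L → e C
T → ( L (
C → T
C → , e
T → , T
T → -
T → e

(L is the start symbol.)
A shift-reduce conflict occurs when an LR(0) state has both:
  - a complete (reduce) item [A → α .] (dot at the end), and
  - a shift item [B → β . c γ] (dot before a terminal).

Augment with L' → L and build the canonical LR(0) collection (I0 = CLOSURE({[L' → . L]}), then GOTO on every symbol after a dot until no new states appear). It has 14 states:
  I0: { [L → . e C], [L' → . L] }  — shift
  I1: { [L' → L .] }  — accept
  I2: { [C → . , e], [C → . T], [L → e . C], [T → . ( L (], [T → . , T], [T → . -], [T → . e] }  — shift
  I3: { [L → . e C], [T → ( . L (] }  — shift
  I4: { [C → , . e], [T → , . T], [T → . ( L (], [T → . , T], [T → . -], [T → . e] }  — shift
  I5: { [T → - .] }  — reduce
  I6: { [L → e C .] }  — reduce
  I7: { [C → T .] }  — reduce
  I8: { [T → e .] }  — reduce
  I9: { [T → , . T], [T → . ( L (], [T → . , T], [T → . -], [T → . e] }  — shift
  I10: { [T → , T .] }  — reduce
  I11: { [C → , e .], [T → e .] }  — 2 reduces
  I12: { [T → ( L . (] }  — shift
  I13: { [T → ( L ( .] }  — reduce

No state contains both a complete item and a shift item.

Answer: No shift-reduce conflicts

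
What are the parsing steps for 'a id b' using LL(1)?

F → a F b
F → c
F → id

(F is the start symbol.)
Stack is shown with the top on the left.

Stack    Input     Action
-------------------------
F $      a id b $  output F → a F b
a F b $  a id b $  match 'a'
F b $    id b $    output F → id
id b $   id b $    match 'id'
b $      b $       match 'b'
$        $         accept

The string is accepted.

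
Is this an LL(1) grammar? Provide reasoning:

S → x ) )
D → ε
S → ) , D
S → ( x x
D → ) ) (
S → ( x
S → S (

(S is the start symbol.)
Relevant sets:
  FIRST(S) = { '(', ')', 'x' }
  FOLLOW(D) = { $, '(' }

For S:
  PREDICT(S → x ')' ')') = { 'x' }
  PREDICT(S → ')' ',' D) = { ')' }
  PREDICT(S → '(' x x) = { '(' }
  PREDICT(S → '(' x) = { '(' }
  PREDICT(S → S '(') = { '(', ')', 'x' }
For D:
  PREDICT(D → ε) = { $, '(' }
  PREDICT(D → ')' ')' '(') = { ')' }

Conflict found: Predict set conflict for S: { 'x' }
The grammar is NOT LL(1).

Answer: No. Predict set conflict for S: { 'x' }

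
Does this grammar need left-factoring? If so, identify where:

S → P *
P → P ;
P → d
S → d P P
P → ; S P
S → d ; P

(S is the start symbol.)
Left-factoring is needed when two productions for the same non-terminal
share a common prefix on the right-hand side.

Productions for S:
  S → P *
  S → d P P
  S → d ; P
Productions for P:
  P → P ;
  P → d
  P → ; S P

Found common prefix 'd' in productions for S

Answer: Yes, S has productions with common prefix 'd'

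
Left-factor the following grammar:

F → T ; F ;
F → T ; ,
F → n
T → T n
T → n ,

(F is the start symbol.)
Left-factoring transforms A → αβ₁ | αβ₂ into A → αA' and A' → β₁ | β₂
(α is the longest common prefix among the alternatives). Repeat until
no nonterminal has two alternatives with a common prefix.

Round 1: F has alternatives sharing prefix 'T ;'. Introduce F': F → T ; F'
  Add: F' → F ;
  Add: F' → ,

No remaining common prefixes — done.

Resulting grammar:
F → T ; F'
F' → F ;
F' → ,
F → n
T → T n
T → n ,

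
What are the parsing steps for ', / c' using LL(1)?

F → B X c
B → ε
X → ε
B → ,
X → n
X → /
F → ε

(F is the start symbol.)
Stack is shown with the top on the left.

Stack    Input    Action
------------------------
F $      , / c $  output F → B X c
B X c $  , / c $  output B → ,
, X c $  , / c $  match ','
X c $    / c $    output X → /
/ c $    / c $    match '/'
c $      c $      match 'c'
$        $        accept

The string is accepted.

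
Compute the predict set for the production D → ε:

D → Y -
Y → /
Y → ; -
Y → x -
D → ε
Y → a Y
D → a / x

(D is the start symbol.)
PREDICT(D → ε) = (FIRST(RHS) \ {ε}) ∪ (FOLLOW(D) if ε ∈ FIRST(RHS), i.e. RHS ⇒* ε)
The right-hand side is ε (FIRST(ε) = { ε }), so the predict set is FOLLOW(D) = { $ }
PREDICT(D → ε) = { $ }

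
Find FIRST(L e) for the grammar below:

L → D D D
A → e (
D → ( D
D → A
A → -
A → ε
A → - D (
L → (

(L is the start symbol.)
{ '(', '-', 'e' }

FIRST sets of the non-terminals involved (from the grammar, by fixed-point iteration):
  FIRST(L) = { '(', '-', 'e', ε }

To compute FIRST(L e), process the symbols left to right:
Symbol L is a non-terminal. Add FIRST(L) \ {ε} = { '(', '-', 'e' }
L is nullable (ε ∈ FIRST(L)), continue to the next symbol.
Symbol e is a terminal. Add 'e' and stop.
FIRST(L e) = { '(', '-', 'e' }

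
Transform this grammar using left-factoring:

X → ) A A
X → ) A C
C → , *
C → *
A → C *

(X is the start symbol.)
X → ) A X'
X' → A
X' → C
C → , *
C → *
A → C *

Left-factoring transforms A → αβ₁ | αβ₂ into A → αA' and A' → β₁ | β₂
(α is the longest common prefix among the alternatives). Repeat until
no nonterminal has two alternatives with a common prefix.

Round 1: X has alternatives sharing prefix ') A'. Introduce X': X → ) A X'
  Add: X' → A
  Add: X' → C

No remaining common prefixes — done.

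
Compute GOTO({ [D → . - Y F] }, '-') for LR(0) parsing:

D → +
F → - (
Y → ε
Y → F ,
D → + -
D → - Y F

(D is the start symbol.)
{ [D → - . Y F], [F → . - (], [Y → . F ,], [Y → .] }

GOTO(I, '-') = CLOSURE({ [A → αX.β] : [A → α.Xβ] ∈ I, X = '-' })

Items with dot before '-', with the dot advanced:
  [D → . - Y F] → [D → - . Y F]
Closure of the advanced items:
  [D → - . Y F] has the dot before Y: add [Y → .], [Y → . F ,]
  [Y → . F ,] has the dot before F: add [F → . - (]

GOTO = { [D → - . Y F], [F → . - (], [Y → . F ,], [Y → .] }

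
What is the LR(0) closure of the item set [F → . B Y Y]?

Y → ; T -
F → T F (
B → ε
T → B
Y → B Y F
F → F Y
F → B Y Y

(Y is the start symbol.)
{ [B → .], [F → . B Y Y] }

To compute CLOSURE, for each item [A → α.Bβ] where B is a non-terminal, add [B → .γ] for all productions B → γ; repeat for the newly added items until nothing changes.

Start with: [F → . B Y Y]
  [F → . B Y Y] has the dot before B: add [B → .]
No further items can be added.

CLOSURE = { [B → .], [F → . B Y Y] }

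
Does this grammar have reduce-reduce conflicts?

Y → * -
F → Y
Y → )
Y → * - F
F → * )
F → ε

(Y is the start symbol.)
Yes — I4: [F → .] vs [Y → * - .]

A reduce-reduce conflict occurs when an LR(0) state has two complete items [A → α .] and [B → β .] — both call for a reduction, and with no lookahead the parser cannot choose between them.

Augment with Y' → Y and build the canonical LR(0) collection (I0 = CLOSURE({[Y' → . Y]}), then GOTO on every symbol after a dot until no new states appear). It has 9 states:
  I0: { [Y → . )], [Y → . * - F], [Y → . * -], [Y' → . Y] }  — shift
  I1: { [Y → ) .] }  — reduce
  I2: { [Y → * . - F], [Y → * . -] }  — shift
  I3: { [Y' → Y .] }  — accept
  I4: { [F → . * )], [F → . Y], [F → .], [Y → * - . F], [Y → * - .], [Y → . )], [Y → . * - F], [Y → . * -] }  — shift, 2 reduces
  I5: { [F → * . )], [Y → * . - F], [Y → * . -] }  — shift
  I6: { [Y → * - F .] }  — reduce
  I7: { [F → Y .] }  — reduce
  I8: { [F → * ) .] }  — reduce

I4 contains complete items [F → .], [Y → * - .] — reduce-reduce conflict.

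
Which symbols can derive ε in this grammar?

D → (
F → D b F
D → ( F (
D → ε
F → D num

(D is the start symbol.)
ε-productions: D → ε
So D is immediately nullable.
No further non-terminal can be added: every production for the remaining non-terminals contains a terminal or a non-nullable non-terminal.
Nullable = { 'D' }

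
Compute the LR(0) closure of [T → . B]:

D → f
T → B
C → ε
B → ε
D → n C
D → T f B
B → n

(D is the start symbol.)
{ [B → . n], [B → .], [T → . B] }

To compute CLOSURE, for each item [A → α.Bβ] where B is a non-terminal, add [B → .γ] for all productions B → γ; repeat for the newly added items until nothing changes.

Start with: [T → . B]
  [T → . B] has the dot before B: add [B → .], [B → . n]
No further items can be added.

CLOSURE = { [B → . n], [B → .], [T → . B] }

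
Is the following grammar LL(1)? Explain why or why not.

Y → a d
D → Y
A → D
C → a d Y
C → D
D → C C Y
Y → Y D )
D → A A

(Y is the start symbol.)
A grammar is LL(1) if for each non-terminal N with multiple productions, the predict sets of those productions are pairwise disjoint, where PREDICT(N → α) = (FIRST(α) \ {ε}) ∪ (FOLLOW(N) if α ⇒* ε).

Relevant sets:
  FIRST(Y) = { 'a' }
  FIRST(C) = { 'a' }
  FIRST(A) = { 'a' }
  FIRST(D) = { 'a' }

For Y:
  PREDICT(Y → a d) = { 'a' }
  PREDICT(Y → Y D ')') = { 'a' }
For D:
  PREDICT(D → Y) = { 'a' }
  PREDICT(D → C C Y) = { 'a' }
  PREDICT(D → A A) = { 'a' }
For C:
  PREDICT(C → a d Y) = { 'a' }
  PREDICT(C → D) = { 'a' }
A has a single production, so nothing to check there.

Conflict found: Predict set conflict for Y: { 'a' }
The grammar is NOT LL(1).

Answer: No. Predict set conflict for Y: { 'a' }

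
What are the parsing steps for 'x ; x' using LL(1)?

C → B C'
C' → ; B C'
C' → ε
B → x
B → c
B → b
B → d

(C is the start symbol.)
LL(1) parsing maintains a stack (initially the start symbol over $) and the input. At each step: if the stack top is a terminal, match it against the current input token; if it is a non-terminal N, replace it with the RHS of M[N, lookahead] (the unique production whose predict set contains the lookahead).

Stack is shown with the top on the left.

Stack     Input    Action
-------------------------
C $       x ; x $  output C → B C'
B C' $    x ; x $  output B → x
x C' $    x ; x $  match 'x'
C' $      ; x $    output C' → ; B C'
; B C' $  ; x $    match ';'
B C' $    x $      output B → x
x C' $    x $      match 'x'
C' $      $        output C' → ε
$         $        accept

The string is accepted.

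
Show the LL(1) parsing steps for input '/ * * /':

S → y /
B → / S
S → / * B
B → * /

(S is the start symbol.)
LL(1) parsing maintains a stack (initially the start symbol over $) and the input. At each step: if the stack top is a terminal, match it against the current input token; if it is a non-terminal N, replace it with the RHS of M[N, lookahead] (the unique production whose predict set contains the lookahead).

Stack is shown with the top on the left.

Stack    Input      Action
--------------------------
S $      / * * / $  output S → / * B
/ * B $  / * * / $  match '/'
* B $    * * / $    match '*'
B $      * / $      output B → * /
* / $    * / $      match '*'
/ $      / $        match '/'
$        $          accept

The string is accepted.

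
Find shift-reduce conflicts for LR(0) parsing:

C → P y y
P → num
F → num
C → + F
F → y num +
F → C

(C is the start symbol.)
A shift-reduce conflict occurs when an LR(0) state has both:
  - a complete (reduce) item [A → α .] (dot at the end), and
  - a shift item [B → β . c γ] (dot before a terminal).

Augment with C' → C and build the canonical LR(0) collection (I0 = CLOSURE({[C' → . C]}), then GOTO on every symbol after a dot until no new states appear). It has 13 states:
  I0: { [C → . + F], [C → . P y y], [C' → . C], [P → . num] }  — shift
  I1: { [C → + . F], [C → . + F], [C → . P y y], [F → . C], [F → . num], [F → . y num +], [P → . num] }  — shift
  I2: { [C' → C .] }  — accept
  I3: { [C → P . y y] }  — shift
  I4: { [P → num .] }  — reduce
  I5: { [C → P y . y] }  — shift
  I6: { [C → P y y .] }  — reduce
  I7: { [F → C .] }  — reduce
  I8: { [C → + F .] }  — reduce
  I9: { [F → num .], [P → num .] }  — 2 reduces
  I10: { [F → y . num +] }  — shift
  I11: { [F → y num . +] }  — shift
  I12: { [F → y num + .] }  — reduce

No state contains both a complete item and a shift item.

Answer: No shift-reduce conflicts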